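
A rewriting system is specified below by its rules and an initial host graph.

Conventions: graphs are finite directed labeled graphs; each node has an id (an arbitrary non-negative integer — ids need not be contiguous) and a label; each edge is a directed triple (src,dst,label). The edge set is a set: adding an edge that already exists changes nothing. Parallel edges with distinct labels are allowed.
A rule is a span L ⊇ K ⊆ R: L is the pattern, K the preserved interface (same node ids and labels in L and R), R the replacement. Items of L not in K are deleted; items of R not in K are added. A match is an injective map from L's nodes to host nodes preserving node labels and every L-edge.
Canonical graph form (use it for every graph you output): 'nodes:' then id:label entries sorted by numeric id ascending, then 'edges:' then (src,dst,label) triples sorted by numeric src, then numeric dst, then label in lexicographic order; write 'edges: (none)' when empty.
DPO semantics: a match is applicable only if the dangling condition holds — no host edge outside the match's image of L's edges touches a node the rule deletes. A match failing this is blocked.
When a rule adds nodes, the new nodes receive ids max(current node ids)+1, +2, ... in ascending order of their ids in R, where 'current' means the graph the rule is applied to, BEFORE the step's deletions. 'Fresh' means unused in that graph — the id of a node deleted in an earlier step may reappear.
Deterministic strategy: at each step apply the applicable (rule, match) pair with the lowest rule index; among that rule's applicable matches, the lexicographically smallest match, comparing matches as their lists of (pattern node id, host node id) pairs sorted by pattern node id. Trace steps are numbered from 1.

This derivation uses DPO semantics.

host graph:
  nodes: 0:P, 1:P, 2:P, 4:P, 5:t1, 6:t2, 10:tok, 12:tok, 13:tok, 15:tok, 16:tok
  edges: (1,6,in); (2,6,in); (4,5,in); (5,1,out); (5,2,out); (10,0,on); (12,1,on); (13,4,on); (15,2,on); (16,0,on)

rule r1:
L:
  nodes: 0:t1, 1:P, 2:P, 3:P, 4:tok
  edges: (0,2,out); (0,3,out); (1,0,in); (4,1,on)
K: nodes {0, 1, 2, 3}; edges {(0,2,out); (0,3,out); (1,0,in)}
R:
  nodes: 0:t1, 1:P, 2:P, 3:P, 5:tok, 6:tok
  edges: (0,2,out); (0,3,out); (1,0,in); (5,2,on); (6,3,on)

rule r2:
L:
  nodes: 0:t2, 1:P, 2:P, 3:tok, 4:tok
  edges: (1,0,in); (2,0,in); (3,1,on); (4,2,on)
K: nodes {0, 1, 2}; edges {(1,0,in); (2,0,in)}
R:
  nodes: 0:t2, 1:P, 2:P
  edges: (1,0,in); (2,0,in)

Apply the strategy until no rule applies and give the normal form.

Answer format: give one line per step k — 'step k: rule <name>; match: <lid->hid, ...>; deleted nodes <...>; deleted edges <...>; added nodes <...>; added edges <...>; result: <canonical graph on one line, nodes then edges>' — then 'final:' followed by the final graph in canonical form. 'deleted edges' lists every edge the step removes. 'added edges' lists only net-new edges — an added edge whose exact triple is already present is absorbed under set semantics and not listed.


step 1: rule r1; match: 0->5, 1->4, 2->1, 3->2, 4->13; deleted nodes 13; deleted edges (13,4,on); added nodes 17, 18; added edges (17,1,on); (18,2,on); result: nodes: 0:P, 1:P, 2:P, 4:P, 5:t1, 6:t2, 10:tok, 12:tok, 15:tok, 16:tok, 17:tok, 18:tok edges: (1,6,in); (2,6,in); (4,5,in); (5,1,out); (5,2,out); (10,0,on); (12,1,on); (15,2,on); (16,0,on); (17,1,on); (18,2,on)
step 2: rule r2; match: 0->6, 1->1, 2->2, 3->12, 4->15; deleted nodes 12, 15; deleted edges (12,1,on); (15,2,on); added nodes (none); added edges (none); result: nodes: 0:P, 1:P, 2:P, 4:P, 5:t1, 6:t2, 10:tok, 16:tok, 17:tok, 18:tok edges: (1,6,in); (2,6,in); (4,5,in); (5,1,out); (5,2,out); (10,0,on); (16,0,on); (17,1,on); (18,2,on)
step 3: rule r2; match: 0->6, 1->1, 2->2, 3->17, 4->18; deleted nodes 17, 18; deleted edges (17,1,on); (18,2,on); added nodes (none); added edges (none); result: nodes: 0:P, 1:P, 2:P, 4:P, 5:t1, 6:t2, 10:tok, 16:tok edges: (1,6,in); (2,6,in); (4,5,in); (5,1,out); (5,2,out); (10,0,on); (16,0,on)
final:
nodes: 0:P, 1:P, 2:P, 4:P, 5:t1, 6:t2, 10:tok, 16:tok
edges: (1,6,in); (2,6,in); (4,5,in); (5,1,out); (5,2,out); (10,0,on); (16,0,on)


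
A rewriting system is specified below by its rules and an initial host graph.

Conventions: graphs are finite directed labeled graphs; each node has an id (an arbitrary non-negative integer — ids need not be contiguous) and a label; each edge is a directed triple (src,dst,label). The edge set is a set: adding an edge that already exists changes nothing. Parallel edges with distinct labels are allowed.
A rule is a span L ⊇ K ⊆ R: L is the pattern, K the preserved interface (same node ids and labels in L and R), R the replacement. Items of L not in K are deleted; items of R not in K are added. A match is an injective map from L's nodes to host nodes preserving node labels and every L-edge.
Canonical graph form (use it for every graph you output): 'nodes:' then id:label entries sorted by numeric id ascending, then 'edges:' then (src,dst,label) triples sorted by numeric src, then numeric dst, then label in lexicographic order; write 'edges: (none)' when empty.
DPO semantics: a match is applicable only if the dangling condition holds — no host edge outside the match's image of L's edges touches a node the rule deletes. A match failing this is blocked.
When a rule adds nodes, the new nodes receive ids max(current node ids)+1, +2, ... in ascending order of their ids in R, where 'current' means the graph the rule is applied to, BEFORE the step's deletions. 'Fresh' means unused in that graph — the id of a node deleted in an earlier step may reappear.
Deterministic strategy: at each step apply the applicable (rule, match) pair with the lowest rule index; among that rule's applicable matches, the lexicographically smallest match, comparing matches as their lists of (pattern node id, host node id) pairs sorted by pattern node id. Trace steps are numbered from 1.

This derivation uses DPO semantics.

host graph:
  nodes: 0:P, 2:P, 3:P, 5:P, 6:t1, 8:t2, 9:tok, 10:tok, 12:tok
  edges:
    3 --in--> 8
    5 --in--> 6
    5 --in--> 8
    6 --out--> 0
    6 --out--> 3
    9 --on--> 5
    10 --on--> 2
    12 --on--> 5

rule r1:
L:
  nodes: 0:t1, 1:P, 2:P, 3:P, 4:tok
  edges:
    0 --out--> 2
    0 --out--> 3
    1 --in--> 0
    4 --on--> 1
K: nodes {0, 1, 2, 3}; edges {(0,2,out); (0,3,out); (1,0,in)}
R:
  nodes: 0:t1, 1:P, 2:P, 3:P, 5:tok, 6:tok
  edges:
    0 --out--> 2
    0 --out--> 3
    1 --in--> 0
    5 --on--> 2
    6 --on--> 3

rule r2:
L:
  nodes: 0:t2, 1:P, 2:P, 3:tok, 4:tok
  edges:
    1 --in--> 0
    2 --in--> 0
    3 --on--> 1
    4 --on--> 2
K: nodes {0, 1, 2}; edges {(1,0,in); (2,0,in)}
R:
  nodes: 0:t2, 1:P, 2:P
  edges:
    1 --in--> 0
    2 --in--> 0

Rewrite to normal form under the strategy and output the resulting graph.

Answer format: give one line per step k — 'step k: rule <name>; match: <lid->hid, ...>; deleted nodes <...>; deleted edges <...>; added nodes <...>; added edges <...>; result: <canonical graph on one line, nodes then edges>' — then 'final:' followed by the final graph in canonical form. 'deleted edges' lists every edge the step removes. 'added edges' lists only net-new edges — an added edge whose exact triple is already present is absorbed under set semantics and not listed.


step 1: rule r1; match: 0->6, 1->5, 2->0, 3->3, 4->9; deleted nodes 9; deleted edges (9,5,on); added nodes 13, 14; added edges (13,0,on); (14,3,on); result: nodes: 0:P, 2:P, 3:P, 5:P, 6:t1, 8:t2, 10:tok, 12:tok, 13:tok, 14:tok edges: (3,8,in); (5,6,in); (5,8,in); (6,0,out); (6,3,out); (10,2,on); (12,5,on); (13,0,on); (14,3,on)
step 2: rule r1; match: 0->6, 1->5, 2->0, 3->3, 4->12; deleted nodes 12; deleted edges (12,5,on); added nodes 15, 16; added edges (15,0,on); (16,3,on); result: nodes: 0:P, 2:P, 3:P, 5:P, 6:t1, 8:t2, 10:tok, 13:tok, 14:tok, 15:tok, 16:tok edges: (3,8,in); (5,6,in); (5,8,in); (6,0,out); (6,3,out); (10,2,on); (13,0,on); (14,3,on); (15,0,on); (16,3,on)
final:
nodes: 0:P, 2:P, 3:P, 5:P, 6:t1, 8:t2, 10:tok, 13:tok, 14:tok, 15:tok, 16:tok
edges: (3,8,in); (5,6,in); (5,8,in); (6,0,out); (6,3,out); (10,2,on); (13,0,on); (14,3,on); (15,0,on); (16,3,on)


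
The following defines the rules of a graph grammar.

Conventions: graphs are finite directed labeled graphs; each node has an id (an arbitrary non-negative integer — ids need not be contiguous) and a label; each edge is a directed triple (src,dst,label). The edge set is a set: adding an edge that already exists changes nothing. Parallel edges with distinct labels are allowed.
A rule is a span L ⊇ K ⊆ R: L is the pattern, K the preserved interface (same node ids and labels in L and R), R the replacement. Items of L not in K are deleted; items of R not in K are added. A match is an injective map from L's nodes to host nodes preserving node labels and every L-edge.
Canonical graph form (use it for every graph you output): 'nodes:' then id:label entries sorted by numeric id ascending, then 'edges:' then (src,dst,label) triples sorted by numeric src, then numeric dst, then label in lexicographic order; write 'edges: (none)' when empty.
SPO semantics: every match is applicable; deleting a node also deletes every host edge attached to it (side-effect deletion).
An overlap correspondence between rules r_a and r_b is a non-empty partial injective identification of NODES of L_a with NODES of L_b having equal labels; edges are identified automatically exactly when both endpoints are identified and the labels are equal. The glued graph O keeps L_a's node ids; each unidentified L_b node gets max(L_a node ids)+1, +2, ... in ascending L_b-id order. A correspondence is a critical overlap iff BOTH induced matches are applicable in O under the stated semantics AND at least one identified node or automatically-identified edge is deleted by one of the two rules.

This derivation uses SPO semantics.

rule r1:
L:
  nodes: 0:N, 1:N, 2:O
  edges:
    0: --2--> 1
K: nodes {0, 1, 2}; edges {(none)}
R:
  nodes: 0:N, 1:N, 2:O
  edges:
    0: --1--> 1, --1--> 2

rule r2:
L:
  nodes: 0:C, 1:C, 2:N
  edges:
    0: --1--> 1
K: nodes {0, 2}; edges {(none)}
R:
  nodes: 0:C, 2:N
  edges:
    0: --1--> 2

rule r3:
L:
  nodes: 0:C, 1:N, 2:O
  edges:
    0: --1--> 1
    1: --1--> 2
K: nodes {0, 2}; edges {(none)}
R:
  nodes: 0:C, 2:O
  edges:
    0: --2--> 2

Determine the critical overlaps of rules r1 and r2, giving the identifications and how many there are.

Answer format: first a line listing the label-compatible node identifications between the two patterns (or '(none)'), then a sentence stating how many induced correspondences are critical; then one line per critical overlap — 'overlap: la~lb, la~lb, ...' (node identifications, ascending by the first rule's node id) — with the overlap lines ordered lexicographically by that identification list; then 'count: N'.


label-compatible node identifications between L(r1) and L(r2): 0~2, 1~2
0 of the induced correspondences are critical overlaps of r1 and r2.
count: 0


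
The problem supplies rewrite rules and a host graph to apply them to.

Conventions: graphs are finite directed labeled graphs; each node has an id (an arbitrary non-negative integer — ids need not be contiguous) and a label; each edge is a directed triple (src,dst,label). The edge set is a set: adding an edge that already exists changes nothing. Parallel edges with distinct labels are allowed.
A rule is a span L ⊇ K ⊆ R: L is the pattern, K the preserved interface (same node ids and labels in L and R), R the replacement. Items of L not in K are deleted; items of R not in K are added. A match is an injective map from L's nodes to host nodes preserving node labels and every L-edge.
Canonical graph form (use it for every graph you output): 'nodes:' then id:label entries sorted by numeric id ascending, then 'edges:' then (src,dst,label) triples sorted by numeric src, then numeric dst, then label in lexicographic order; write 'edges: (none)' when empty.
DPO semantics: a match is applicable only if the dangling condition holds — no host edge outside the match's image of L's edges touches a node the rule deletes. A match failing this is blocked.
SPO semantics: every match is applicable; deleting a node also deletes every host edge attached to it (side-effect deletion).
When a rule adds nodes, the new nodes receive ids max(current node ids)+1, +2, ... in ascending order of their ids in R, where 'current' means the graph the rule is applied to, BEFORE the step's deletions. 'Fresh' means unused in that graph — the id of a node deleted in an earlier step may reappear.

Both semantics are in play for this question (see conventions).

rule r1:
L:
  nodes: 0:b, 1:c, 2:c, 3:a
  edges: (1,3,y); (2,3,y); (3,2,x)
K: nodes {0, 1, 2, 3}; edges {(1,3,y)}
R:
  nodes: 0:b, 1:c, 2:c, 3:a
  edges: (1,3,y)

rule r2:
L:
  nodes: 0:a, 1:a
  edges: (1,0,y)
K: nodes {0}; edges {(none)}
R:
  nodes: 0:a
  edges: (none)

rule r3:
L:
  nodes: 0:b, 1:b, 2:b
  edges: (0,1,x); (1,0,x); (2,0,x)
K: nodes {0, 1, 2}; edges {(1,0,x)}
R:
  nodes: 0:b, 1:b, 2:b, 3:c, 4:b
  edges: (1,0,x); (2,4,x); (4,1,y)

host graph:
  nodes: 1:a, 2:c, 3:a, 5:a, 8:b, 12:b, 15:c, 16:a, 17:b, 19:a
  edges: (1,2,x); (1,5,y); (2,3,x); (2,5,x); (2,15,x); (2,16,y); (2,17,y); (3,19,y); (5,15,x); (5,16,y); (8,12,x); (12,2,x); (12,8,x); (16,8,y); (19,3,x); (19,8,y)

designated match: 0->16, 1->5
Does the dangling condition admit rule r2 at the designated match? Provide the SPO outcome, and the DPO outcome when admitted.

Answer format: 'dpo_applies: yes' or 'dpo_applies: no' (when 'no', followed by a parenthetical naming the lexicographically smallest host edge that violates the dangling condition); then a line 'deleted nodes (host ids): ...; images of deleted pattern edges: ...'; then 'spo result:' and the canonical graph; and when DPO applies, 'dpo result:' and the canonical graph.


dpo_applies: no
(the rule deletes node 5, which keeps host edge (1,5,y) outside the match image — the dangling condition fails, DPO blocks; SPO proceeds and side-deletes such edges)
deleted nodes (host ids): 5; images of deleted pattern edges: (5,16,y)
spo result:
nodes: 1:a, 2:c, 3:a, 8:b, 12:b, 15:c, 16:a, 17:b, 19:a
edges: (1,2,x); (2,3,x); (2,15,x); (2,16,y); (2,17,y); (3,19,y); (8,12,x); (12,2,x); (12,8,x); (16,8,y); (19,3,x); (19,8,y)


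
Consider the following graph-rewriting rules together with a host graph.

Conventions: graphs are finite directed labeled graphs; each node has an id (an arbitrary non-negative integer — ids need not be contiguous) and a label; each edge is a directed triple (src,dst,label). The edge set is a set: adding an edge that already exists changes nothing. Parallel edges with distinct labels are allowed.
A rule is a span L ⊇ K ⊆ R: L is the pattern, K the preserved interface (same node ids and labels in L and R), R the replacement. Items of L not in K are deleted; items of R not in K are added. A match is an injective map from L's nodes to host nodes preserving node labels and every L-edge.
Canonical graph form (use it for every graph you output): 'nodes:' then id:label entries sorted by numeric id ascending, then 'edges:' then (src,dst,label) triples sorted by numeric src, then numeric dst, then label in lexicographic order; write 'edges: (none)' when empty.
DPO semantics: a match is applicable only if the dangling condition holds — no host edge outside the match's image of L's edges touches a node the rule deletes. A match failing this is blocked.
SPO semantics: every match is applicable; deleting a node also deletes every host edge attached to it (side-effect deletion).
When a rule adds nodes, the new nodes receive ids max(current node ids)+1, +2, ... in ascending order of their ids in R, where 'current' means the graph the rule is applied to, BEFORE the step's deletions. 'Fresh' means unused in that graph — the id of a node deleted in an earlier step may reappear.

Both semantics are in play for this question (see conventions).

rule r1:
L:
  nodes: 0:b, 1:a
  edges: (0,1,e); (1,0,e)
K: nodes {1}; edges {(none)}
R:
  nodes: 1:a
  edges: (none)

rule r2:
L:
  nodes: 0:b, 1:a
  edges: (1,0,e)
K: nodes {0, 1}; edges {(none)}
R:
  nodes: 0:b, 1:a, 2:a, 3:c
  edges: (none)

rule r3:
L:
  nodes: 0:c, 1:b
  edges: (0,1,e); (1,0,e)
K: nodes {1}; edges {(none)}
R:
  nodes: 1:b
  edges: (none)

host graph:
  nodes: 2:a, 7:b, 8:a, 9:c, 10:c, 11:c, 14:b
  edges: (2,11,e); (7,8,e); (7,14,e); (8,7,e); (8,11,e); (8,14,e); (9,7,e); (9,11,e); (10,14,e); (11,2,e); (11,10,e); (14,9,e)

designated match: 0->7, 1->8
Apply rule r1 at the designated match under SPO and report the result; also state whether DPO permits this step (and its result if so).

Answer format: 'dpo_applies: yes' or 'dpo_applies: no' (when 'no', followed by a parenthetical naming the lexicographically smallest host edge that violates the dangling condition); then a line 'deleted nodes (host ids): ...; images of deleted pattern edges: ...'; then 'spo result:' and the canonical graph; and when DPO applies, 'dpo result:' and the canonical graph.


dpo_applies: no
(the rule deletes node 7, which keeps host edge (7,14,e) outside the match image — the dangling condition fails, DPO blocks; SPO proceeds and side-deletes such edges)
deleted nodes (host ids): 7; images of deleted pattern edges: (7,8,e); (8,7,e)
spo result:
nodes: 2:a, 8:a, 9:c, 10:c, 11:c, 14:b
edges: (2,11,e); (8,11,e); (8,14,e); (9,11,e); (10,14,e); (11,2,e); (11,10,e); (14,9,e)


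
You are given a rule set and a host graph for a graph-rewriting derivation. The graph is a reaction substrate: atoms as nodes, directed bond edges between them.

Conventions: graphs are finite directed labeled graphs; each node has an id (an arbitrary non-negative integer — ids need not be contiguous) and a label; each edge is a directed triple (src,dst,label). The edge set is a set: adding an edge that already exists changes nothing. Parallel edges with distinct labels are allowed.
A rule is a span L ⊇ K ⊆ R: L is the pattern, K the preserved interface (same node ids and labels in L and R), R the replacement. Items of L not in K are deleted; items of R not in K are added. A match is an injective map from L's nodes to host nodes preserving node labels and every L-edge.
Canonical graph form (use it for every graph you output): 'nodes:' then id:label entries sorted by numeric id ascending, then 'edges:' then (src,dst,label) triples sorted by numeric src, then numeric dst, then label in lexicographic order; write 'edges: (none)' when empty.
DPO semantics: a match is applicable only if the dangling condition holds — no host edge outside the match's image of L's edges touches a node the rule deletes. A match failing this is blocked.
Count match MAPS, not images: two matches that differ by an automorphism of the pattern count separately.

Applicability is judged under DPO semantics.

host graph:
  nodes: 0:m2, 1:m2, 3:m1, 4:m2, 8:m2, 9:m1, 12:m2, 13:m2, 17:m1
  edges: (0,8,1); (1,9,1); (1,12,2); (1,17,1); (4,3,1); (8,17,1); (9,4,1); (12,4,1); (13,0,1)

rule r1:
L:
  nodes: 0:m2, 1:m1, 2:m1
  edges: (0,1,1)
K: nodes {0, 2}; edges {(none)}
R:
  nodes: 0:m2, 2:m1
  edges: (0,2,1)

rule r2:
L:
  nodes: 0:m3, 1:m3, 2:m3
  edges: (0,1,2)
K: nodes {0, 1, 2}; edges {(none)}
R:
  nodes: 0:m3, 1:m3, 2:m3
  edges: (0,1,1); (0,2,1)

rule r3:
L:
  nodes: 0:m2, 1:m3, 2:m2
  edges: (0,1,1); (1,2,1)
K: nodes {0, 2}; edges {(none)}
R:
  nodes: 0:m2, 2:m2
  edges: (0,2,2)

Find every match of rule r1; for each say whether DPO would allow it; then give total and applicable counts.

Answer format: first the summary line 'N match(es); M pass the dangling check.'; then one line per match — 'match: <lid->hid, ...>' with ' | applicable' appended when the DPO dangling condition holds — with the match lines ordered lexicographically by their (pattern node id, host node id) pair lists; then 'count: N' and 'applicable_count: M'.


8 match(es); 2 pass the dangling check.
match: 0->1, 1->9, 2->3
match: 0->1, 1->9, 2->17
match: 0->1, 1->17, 2->3
match: 0->1, 1->17, 2->9
match: 0->4, 1->3, 2->9 | applicable
match: 0->4, 1->3, 2->17 | applicable
match: 0->8, 1->17, 2->3
match: 0->8, 1->17, 2->9
count: 8
applicable_count: 2


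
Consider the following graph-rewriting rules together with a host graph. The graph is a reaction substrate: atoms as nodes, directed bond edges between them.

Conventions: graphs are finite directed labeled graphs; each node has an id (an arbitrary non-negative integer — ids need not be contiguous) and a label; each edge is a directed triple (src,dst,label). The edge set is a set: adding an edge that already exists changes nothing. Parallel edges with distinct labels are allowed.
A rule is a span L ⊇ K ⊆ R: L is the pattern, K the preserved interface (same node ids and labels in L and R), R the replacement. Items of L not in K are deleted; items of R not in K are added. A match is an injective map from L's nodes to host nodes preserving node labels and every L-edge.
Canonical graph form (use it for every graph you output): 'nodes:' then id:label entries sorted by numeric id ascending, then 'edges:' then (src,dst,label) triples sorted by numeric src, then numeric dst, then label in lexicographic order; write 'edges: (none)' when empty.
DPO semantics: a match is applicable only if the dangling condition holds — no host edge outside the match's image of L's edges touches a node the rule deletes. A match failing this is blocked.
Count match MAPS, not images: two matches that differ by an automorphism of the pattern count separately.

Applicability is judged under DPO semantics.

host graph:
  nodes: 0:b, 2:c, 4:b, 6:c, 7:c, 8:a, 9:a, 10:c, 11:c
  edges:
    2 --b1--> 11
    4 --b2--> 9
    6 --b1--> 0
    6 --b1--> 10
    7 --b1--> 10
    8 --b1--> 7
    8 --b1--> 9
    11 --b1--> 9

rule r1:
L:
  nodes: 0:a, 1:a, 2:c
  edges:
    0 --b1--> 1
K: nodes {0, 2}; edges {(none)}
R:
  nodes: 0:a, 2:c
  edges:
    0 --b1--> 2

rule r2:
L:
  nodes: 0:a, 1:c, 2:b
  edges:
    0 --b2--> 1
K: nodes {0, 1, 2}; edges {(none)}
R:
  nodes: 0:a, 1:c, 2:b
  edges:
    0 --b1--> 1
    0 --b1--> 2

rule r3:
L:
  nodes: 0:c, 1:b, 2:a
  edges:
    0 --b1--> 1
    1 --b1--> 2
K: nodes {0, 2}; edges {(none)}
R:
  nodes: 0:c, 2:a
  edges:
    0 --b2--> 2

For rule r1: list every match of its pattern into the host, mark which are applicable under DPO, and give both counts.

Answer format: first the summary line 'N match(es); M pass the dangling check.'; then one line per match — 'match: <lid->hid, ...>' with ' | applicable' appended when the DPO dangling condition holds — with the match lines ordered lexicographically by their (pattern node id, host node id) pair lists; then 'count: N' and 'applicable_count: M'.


5 match(es); 0 pass the dangling check.
match: 0->8, 1->9, 2->2
match: 0->8, 1->9, 2->6
match: 0->8, 1->9, 2->7
match: 0->8, 1->9, 2->10
match: 0->8, 1->9, 2->11
count: 5
applicable_count: 0


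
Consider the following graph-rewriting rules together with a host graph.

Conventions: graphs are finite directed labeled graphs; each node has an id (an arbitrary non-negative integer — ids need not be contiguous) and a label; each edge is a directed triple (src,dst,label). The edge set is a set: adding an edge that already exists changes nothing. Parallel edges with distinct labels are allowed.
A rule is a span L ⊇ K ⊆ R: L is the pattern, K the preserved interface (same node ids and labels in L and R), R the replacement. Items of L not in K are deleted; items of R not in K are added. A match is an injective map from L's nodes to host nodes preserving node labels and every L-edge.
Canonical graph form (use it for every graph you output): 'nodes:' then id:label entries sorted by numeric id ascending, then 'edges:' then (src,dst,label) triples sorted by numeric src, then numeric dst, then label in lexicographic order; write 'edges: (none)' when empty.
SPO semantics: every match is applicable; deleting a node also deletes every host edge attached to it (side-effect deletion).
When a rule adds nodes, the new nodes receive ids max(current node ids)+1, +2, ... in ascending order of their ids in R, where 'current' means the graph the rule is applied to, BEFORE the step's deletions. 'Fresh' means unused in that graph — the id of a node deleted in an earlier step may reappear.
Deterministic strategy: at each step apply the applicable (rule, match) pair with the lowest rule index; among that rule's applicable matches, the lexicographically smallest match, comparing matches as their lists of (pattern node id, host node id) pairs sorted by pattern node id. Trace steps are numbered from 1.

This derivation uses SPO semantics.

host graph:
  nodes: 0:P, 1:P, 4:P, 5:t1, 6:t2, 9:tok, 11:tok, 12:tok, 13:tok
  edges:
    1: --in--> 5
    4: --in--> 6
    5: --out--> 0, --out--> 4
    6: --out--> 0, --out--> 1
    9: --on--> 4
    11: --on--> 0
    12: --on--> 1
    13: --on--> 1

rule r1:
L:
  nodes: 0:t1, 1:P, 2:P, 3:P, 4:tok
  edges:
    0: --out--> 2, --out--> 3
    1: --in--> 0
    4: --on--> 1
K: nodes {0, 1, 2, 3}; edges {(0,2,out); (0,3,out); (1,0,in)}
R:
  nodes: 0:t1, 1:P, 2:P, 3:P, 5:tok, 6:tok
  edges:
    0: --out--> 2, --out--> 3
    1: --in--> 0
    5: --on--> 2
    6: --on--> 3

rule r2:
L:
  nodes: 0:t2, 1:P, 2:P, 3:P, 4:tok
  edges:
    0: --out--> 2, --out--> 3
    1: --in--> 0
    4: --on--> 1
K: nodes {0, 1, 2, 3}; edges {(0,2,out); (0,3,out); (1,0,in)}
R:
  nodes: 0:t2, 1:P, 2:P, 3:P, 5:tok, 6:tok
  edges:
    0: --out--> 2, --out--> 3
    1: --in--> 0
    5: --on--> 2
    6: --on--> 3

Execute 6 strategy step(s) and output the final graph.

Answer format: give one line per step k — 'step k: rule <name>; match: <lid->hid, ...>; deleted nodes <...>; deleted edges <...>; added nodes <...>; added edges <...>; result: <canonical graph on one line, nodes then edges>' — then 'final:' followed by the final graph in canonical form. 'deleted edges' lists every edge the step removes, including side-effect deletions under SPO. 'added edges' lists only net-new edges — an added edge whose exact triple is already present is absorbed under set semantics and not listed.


step 1: rule r1; match: 0->5, 1->1, 2->0, 3->4, 4->12; deleted nodes 12; deleted edges (12,1,on); added nodes 14, 15; added edges (14,0,on); (15,4,on); result: nodes: 0:P, 1:P, 4:P, 5:t1, 6:t2, 9:tok, 11:tok, 13:tok, 14:tok, 15:tok edges: (1,5,in); (4,6,in); (5,0,out); (5,4,out); (6,0,out); (6,1,out); (9,4,on); (11,0,on); (13,1,on); (14,0,on); (15,4,on)
step 2: rule r1; match: 0->5, 1->1, 2->0, 3->4, 4->13; deleted nodes 13; deleted edges (13,1,on); added nodes 16, 17; added edges (16,0,on); (17,4,on); result: nodes: 0:P, 1:P, 4:P, 5:t1, 6:t2, 9:tok, 11:tok, 14:tok, 15:tok, 16:tok, 17:tok edges: (1,5,in); (4,6,in); (5,0,out); (5,4,out); (6,0,out); (6,1,out); (9,4,on); (11,0,on); (14,0,on); (15,4,on); (16,0,on); (17,4,on)
step 3: rule r2; match: 0->6, 1->4, 2->0, 3->1, 4->9; deleted nodes 9; deleted edges (9,4,on); added nodes 18, 19; added edges (18,0,on); (19,1,on); result: nodes: 0:P, 1:P, 4:P, 5:t1, 6:t2, 11:tok, 14:tok, 15:tok, 16:tok, 17:tok, 18:tok, 19:tok edges: (1,5,in); (4,6,in); (5,0,out); (5,4,out); (6,0,out); (6,1,out); (11,0,on); (14,0,on); (15,4,on); (16,0,on); (17,4,on); (18,0,on); (19,1,on)
step 4: rule r1; match: 0->5, 1->1, 2->0, 3->4, 4->19; deleted nodes 19; deleted edges (19,1,on); added nodes 20, 21; added edges (20,0,on); (21,4,on); result: nodes: 0:P, 1:P, 4:P, 5:t1, 6:t2, 11:tok, 14:tok, 15:tok, 16:tok, 17:tok, 18:tok, 20:tok, 21:tok edges: (1,5,in); (4,6,in); (5,0,out); (5,4,out); (6,0,out); (6,1,out); (11,0,on); (14,0,on); (15,4,on); (16,0,on); (17,4,on); (18,0,on); (20,0,on); (21,4,on)
step 5: rule r2; match: 0->6, 1->4, 2->0, 3->1, 4->15; deleted nodes 15; deleted edges (15,4,on); added nodes 22, 23; added edges (22,0,on); (23,1,on); result: nodes: 0:P, 1:P, 4:P, 5:t1, 6:t2, 11:tok, 14:tok, 16:tok, 17:tok, 18:tok, 20:tok, 21:tok, 22:tok, 23:tok edges: (1,5,in); (4,6,in); (5,0,out); (5,4,out); (6,0,out); (6,1,out); (11,0,on); (14,0,on); (16,0,on); (17,4,on); (18,0,on); (20,0,on); (21,4,on); (22,0,on); (23,1,on)
step 6: rule r1; match: 0->5, 1->1, 2->0, 3->4, 4->23; deleted nodes 23; deleted edges (23,1,on); added nodes 24, 25; added edges (24,0,on); (25,4,on); result: nodes: 0:P, 1:P, 4:P, 5:t1, 6:t2, 11:tok, 14:tok, 16:tok, 17:tok, 18:tok, 20:tok, 21:tok, 22:tok, 24:tok, 25:tok edges: (1,5,in); (4,6,in); (5,0,out); (5,4,out); (6,0,out); (6,1,out); (11,0,on); (14,0,on); (16,0,on); (17,4,on); (18,0,on); (20,0,on); (21,4,on); (22,0,on); (24,0,on); (25,4,on)
final:
nodes: 0:P, 1:P, 4:P, 5:t1, 6:t2, 11:tok, 14:tok, 16:tok, 17:tok, 18:tok, 20:tok, 21:tok, 22:tok, 24:tok, 25:tok
edges: (1,5,in); (4,6,in); (5,0,out); (5,4,out); (6,0,out); (6,1,out); (11,0,on); (14,0,on); (16,0,on); (17,4,on); (18,0,on); (20,0,on); (21,4,on); (22,0,on); (24,0,on); (25,4,on)


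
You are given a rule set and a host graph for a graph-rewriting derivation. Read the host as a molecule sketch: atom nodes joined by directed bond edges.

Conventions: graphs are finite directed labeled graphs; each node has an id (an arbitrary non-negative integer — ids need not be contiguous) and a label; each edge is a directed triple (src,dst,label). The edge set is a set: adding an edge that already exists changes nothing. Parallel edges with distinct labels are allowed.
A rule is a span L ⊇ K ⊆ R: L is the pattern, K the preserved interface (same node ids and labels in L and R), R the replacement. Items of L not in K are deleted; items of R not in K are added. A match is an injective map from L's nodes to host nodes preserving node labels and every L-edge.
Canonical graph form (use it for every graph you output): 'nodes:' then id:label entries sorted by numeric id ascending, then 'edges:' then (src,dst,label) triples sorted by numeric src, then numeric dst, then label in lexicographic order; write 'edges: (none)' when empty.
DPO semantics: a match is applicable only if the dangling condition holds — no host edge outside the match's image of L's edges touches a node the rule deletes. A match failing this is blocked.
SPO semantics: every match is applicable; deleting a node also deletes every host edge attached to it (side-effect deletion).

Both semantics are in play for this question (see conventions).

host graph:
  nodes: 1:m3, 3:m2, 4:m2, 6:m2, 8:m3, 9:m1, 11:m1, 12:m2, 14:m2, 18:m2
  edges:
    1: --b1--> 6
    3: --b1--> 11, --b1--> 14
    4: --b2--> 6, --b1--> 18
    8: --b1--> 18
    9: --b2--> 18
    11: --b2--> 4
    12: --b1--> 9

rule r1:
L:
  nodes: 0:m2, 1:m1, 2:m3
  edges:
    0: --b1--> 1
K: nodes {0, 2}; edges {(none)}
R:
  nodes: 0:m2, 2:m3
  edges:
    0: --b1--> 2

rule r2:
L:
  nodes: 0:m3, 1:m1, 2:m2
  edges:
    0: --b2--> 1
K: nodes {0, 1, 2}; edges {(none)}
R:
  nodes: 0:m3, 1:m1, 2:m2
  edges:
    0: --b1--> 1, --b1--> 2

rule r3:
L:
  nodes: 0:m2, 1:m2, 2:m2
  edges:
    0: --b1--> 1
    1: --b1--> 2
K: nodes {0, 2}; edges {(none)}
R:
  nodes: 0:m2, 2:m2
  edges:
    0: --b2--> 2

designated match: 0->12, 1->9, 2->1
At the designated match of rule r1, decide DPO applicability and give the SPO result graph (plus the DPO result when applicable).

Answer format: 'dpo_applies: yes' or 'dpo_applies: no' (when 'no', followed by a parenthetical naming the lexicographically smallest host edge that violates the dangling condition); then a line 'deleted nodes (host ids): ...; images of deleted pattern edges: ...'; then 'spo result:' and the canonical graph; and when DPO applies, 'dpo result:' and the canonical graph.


dpo_applies: no
(the rule deletes node 9, which keeps host edge (9,18,b2) outside the match image — the dangling condition fails, DPO blocks; SPO proceeds and side-deletes such edges)
deleted nodes (host ids): 9; images of deleted pattern edges: (12,9,b1)
spo result:
nodes: 1:m3, 3:m2, 4:m2, 6:m2, 8:m3, 11:m1, 12:m2, 14:m2, 18:m2
edges: (1,6,b1); (3,11,b1); (3,14,b1); (4,6,b2); (4,18,b1); (8,18,b1); (11,4,b2); (12,1,b1)


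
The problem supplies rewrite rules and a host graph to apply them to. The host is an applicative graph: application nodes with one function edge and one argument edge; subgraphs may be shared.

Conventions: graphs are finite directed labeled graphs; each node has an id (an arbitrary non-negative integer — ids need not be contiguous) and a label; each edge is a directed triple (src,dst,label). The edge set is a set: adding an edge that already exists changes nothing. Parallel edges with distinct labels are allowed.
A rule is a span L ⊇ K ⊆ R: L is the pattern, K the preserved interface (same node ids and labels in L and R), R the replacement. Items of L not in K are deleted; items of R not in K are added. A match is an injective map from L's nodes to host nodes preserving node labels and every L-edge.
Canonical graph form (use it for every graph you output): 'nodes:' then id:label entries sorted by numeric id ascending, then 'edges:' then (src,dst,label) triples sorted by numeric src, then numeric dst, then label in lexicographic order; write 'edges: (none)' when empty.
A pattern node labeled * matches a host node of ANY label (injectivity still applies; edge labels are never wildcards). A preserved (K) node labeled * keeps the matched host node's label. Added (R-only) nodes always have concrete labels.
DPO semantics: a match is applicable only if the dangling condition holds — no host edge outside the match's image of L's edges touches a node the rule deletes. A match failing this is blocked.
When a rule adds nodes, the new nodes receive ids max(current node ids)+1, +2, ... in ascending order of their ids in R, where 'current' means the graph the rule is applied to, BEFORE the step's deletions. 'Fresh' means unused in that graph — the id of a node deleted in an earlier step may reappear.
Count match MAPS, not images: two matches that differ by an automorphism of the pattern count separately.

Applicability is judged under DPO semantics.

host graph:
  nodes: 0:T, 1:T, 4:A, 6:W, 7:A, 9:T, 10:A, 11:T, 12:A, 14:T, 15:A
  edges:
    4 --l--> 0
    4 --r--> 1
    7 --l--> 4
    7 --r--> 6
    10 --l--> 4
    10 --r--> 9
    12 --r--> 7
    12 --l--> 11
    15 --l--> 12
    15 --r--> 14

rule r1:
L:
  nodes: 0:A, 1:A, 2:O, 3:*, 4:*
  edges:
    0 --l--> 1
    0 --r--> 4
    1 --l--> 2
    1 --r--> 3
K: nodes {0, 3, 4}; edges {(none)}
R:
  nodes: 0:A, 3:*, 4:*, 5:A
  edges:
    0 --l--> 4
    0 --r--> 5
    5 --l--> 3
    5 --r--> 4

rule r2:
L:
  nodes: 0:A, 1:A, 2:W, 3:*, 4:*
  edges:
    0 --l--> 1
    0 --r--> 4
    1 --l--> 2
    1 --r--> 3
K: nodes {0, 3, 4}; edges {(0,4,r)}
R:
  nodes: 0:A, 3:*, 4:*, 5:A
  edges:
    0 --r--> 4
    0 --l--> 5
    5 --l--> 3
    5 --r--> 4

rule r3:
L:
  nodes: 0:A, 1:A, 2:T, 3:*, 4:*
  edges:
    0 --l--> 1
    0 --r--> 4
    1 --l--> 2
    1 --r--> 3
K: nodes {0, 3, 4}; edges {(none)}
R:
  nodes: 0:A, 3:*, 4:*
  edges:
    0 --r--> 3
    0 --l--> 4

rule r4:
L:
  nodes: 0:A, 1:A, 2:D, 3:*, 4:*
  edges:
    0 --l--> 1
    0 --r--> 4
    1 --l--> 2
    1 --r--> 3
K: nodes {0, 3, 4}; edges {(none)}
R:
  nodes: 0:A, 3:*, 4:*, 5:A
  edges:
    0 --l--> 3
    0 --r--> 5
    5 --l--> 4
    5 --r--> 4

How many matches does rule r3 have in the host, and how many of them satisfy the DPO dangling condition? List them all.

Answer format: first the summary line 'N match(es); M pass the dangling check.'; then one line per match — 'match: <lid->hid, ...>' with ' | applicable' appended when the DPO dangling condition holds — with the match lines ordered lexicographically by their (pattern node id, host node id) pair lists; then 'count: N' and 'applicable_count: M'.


3 match(es); 1 pass the dangling check.
match: 0->7, 1->4, 2->0, 3->1, 4->6
match: 0->10, 1->4, 2->0, 3->1, 4->9
match: 0->15, 1->12, 2->11, 3->7, 4->14 | applicable
count: 3
applicable_count: 1


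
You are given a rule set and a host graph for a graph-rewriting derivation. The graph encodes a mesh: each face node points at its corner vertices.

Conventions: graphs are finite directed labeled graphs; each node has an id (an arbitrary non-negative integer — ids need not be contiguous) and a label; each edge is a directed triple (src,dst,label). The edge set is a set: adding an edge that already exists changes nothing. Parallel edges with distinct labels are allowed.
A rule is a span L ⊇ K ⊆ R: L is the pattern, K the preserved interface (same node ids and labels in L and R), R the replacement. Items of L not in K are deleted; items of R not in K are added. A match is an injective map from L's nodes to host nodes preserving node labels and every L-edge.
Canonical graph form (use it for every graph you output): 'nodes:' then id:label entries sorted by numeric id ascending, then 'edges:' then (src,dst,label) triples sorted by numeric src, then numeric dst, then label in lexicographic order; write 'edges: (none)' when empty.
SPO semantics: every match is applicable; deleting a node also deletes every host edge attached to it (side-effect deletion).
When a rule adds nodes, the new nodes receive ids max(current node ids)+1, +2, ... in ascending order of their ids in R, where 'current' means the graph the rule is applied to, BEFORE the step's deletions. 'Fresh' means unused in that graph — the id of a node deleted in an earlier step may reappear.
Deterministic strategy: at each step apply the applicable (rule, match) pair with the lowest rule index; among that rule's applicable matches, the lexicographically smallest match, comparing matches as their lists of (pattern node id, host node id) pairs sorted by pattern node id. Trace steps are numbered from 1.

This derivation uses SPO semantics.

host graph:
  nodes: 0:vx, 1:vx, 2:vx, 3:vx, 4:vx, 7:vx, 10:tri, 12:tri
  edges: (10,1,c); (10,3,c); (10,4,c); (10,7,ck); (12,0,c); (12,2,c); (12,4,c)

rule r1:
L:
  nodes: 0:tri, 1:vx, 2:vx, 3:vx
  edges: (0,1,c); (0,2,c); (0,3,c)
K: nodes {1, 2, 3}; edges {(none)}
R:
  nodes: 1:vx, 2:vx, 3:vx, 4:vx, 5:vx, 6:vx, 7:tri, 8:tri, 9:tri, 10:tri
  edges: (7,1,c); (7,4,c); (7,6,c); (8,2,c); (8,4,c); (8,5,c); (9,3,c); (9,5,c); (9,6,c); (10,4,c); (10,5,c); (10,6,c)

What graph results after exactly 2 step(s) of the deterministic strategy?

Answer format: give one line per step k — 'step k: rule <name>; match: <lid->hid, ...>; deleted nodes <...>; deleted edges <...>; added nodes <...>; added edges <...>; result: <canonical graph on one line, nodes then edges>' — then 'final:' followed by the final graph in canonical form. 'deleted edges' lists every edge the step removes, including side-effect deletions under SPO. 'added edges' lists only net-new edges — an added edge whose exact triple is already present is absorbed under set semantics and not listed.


step 1: rule r1; match: 0->10, 1->1, 2->3, 3->4; deleted nodes 10; deleted edges (10,1,c); (10,3,c); (10,4,c); (10,7,ck); added nodes 13, 14, 15, 16, 17, 18, 19; added edges (16,1,c); (16,13,c); (16,15,c); (17,3,c); (17,13,c); (17,14,c); (18,4,c); (18,14,c); (18,15,c); (19,13,c); (19,14,c); (19,15,c); result: nodes: 0:vx, 1:vx, 2:vx, 3:vx, 4:vx, 7:vx, 12:tri, 13:vx, 14:vx, 15:vx, 16:tri, 17:tri, 18:tri, 19:tri edges: (12,0,c); (12,2,c); (12,4,c); (16,1,c); (16,13,c); (16,15,c); (17,3,c); (17,13,c); (17,14,c); (18,4,c); (18,14,c); (18,15,c); (19,13,c); (19,14,c); (19,15,c)
step 2: rule r1; match: 0->12, 1->0, 2->2, 3->4; deleted nodes 12; deleted edges (12,0,c); (12,2,c); (12,4,c); added nodes 20, 21, 22, 23, 24, 25, 26; added edges (23,0,c); (23,20,c); (23,22,c); (24,2,c); (24,20,c); (24,21,c); (25,4,c); (25,21,c); (25,22,c); (26,20,c); (26,21,c); (26,22,c); result: nodes: 0:vx, 1:vx, 2:vx, 3:vx, 4:vx, 7:vx, 13:vx, 14:vx, 15:vx, 16:tri, 17:tri, 18:tri, 19:tri, 20:vx, 21:vx, 22:vx, 23:tri, 24:tri, 25:tri, 26:tri edges: (16,1,c); (16,13,c); (16,15,c); (17,3,c); (17,13,c); (17,14,c); (18,4,c); (18,14,c); (18,15,c); (19,13,c); (19,14,c); (19,15,c); (23,0,c); (23,20,c); (23,22,c); (24,2,c); (24,20,c); (24,21,c); (25,4,c); (25,21,c); (25,22,c); (26,20,c); (26,21,c); (26,22,c)
final:
nodes: 0:vx, 1:vx, 2:vx, 3:vx, 4:vx, 7:vx, 13:vx, 14:vx, 15:vx, 16:tri, 17:tri, 18:tri, 19:tri, 20:vx, 21:vx, 22:vx, 23:tri, 24:tri, 25:tri, 26:tri
edges: (16,1,c); (16,13,c); (16,15,c); (17,3,c); (17,13,c); (17,14,c); (18,4,c); (18,14,c); (18,15,c); (19,13,c); (19,14,c); (19,15,c); (23,0,c); (23,20,c); (23,22,c); (24,2,c); (24,20,c); (24,21,c); (25,4,c); (25,21,c); (25,22,c); (26,20,c); (26,21,c); (26,22,c)


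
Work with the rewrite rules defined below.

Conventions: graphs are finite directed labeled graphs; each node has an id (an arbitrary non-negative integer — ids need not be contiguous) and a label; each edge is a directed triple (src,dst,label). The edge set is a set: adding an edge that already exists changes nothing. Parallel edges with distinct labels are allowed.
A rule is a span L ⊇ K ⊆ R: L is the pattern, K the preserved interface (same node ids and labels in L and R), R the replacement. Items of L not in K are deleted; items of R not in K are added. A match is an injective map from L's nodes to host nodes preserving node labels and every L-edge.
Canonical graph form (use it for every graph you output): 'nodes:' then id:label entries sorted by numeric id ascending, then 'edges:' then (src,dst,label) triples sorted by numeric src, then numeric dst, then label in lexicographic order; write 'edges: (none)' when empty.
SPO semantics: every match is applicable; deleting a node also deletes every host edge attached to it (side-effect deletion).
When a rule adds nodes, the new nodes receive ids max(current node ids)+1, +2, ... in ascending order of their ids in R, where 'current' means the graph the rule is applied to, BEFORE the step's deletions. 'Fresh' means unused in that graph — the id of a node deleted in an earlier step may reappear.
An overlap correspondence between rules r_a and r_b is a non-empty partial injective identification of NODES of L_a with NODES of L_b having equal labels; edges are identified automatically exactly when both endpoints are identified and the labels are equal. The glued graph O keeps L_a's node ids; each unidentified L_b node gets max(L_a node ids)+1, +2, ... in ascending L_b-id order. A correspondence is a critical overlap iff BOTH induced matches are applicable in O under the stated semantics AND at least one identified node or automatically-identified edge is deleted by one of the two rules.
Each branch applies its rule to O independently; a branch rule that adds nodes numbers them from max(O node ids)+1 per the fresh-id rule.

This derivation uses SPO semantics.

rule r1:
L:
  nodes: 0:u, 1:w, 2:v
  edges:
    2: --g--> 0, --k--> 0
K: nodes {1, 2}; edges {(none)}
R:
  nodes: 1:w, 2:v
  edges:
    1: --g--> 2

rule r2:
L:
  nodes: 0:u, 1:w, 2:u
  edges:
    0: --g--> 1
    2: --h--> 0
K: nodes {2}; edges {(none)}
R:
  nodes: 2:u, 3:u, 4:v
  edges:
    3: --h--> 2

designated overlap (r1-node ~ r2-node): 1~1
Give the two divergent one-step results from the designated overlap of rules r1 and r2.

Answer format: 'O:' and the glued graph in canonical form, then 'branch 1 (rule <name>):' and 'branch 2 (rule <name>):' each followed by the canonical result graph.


O:
nodes: 0:u, 1:w, 2:v, 3:u, 4:u
edges: (2,0,g); (2,0,k); (3,1,g); (4,3,h)
branch 1 (rule r1):
nodes: 1:w, 2:v, 3:u, 4:u
edges: (1,2,g); (3,1,g); (4,3,h)
branch 2 (rule r2):
nodes: 0:u, 2:v, 4:u, 5:u, 6:v
edges: (2,0,g); (2,0,k); (5,4,h)
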